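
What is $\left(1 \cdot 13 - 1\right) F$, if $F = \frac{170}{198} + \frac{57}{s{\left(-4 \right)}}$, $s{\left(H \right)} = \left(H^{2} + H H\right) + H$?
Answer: $\frac{8023}{231} \approx 34.732$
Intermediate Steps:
$s{\left(H \right)} = H + 2 H^{2}$ ($s{\left(H \right)} = \left(H^{2} + H^{2}\right) + H = 2 H^{2} + H = H + 2 H^{2}$)
$F = \frac{8023}{2772}$ ($F = \frac{170}{198} + \frac{57}{\left(-4\right) \left(1 + 2 \left(-4\right)\right)} = 170 \cdot \frac{1}{198} + \frac{57}{\left(-4\right) \left(1 - 8\right)} = \frac{85}{99} + \frac{57}{\left(-4\right) \left(-7\right)} = \frac{85}{99} + \frac{57}{28} = \frac{8023}{2772} \approx 2.8943$)
$\left(1 \cdot 13 - 1\right) F = \left(1 \cdot 13 - 1\right) \frac{8023}{2772} = \left(13 - 1\right) \frac{8023}{2772} = 12 \cdot \frac{8023}{2772} = \frac{8023}{231}$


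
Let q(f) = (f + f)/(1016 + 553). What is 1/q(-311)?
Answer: -1569/622 ≈ -2.5225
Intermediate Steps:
q(f) = 2*f/1569 (q(f) = (2*f)/1569 = (2*f)*(1/1569) = 2*f/1569)
1/q(-311) = 1/((2/1569)*(-311)) = 1/(-622/1569) = -1569/622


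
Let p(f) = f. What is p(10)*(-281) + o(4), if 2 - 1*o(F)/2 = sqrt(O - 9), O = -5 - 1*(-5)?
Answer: -2806 - 6*I ≈ -2806.0 - 6.0*I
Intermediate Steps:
O = 0 (O = -5 + 5 = 0)
o(F) = 4 - 6*I (o(F) = 4 - 2*sqrt(0 - 9) = 4 - 6*I)
p(10)*(-281) + o(4) = 10*(-281) + (4 - 6*I) = -2810 + (4 - 6*I) = -2806 - 6*I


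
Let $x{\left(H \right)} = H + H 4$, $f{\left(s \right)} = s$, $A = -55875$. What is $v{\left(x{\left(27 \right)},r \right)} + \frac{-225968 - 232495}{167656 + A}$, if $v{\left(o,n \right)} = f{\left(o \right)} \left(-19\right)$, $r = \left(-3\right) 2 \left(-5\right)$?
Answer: $- \frac{287176728}{111781} \approx -2569.1$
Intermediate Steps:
$x{\left(H \right)} = 5 H$ ($x{\left(H \right)} = H + 4 H = 5 H$)
$r = 30$ ($r = \left(-6\right) \left(-5\right) = 30$)
$v{\left(o,n \right)} = - 19 o$ ($v{\left(o,n \right)} = o \left(-19\right) = - 19 o$)
$v{\left(x{\left(27 \right)},r \right)} + \frac{-225968 - 232495}{167656 + A} = - 19 \cdot 5 \cdot 27 + \frac{-225968 - 232495}{167656 - 55875} = \left(-19\right) 135 - \frac{458463}{111781} = -2565 - \frac{458463}{111781} = - \frac{287176728}{111781}$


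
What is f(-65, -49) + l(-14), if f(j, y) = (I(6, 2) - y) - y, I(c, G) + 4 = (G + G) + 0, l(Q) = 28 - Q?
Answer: 140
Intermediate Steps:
I(c, G) = -4 + 2*G (I(c, G) = -4 + ((G + G) + 0) = -4 + (2*G + 0) = -4 + 2*G)
f(j, y) = -2*y (f(j, y) = ((-4 + 2*2) - y) - y = ((-4 + 4) - y) - y = (0 - y) - y = -y - y = -2*y)
f(-65, -49) + l(-14) = -2*(-49) + (28 - 1*(-14)) = 98 + (28 + 14) = 98 + 42 = 140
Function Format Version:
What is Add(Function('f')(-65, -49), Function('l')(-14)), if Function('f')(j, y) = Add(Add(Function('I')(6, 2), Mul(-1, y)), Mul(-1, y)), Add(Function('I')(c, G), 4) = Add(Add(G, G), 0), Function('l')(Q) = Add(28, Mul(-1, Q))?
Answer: 140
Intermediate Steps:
Function('I')(c, G) = Add(-4, Mul(2, G)) (Function('I')(c, G) = Add(-4, Add(Add(G, G), 0)) = Add(-4, Add(Mul(2, G), 0)) = Add(-4, Mul(2, G)))
Function('f')(j, y) = Mul(-2, y) (Function('f')(j, y) = Add(Add(Add(-4, Mul(2, 2)), Mul(-1, y)), Mul(-1, y)) = Add(Add(Add(-4, 4), Mul(-1, y)), Mul(-1, y)) = Add(Add(0, Mul(-1, y)), Mul(-1, y)) = Add(Mul(-1, y), Mul(-1, y)) = Mul(-2, y))
Add(Function('f')(-65, -49), Function('l')(-14)) = Add(Mul(-2, -49), Add(28, Mul(-1, -14))) = Add(98, Add(28, 14)) = Add(98, 42) = 140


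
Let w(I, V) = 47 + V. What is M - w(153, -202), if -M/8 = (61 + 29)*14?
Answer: -9925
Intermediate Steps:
M = -10080 (M = -8*(61 + 29)*14 = -720*14 = -8*1260 = -10080)
M - w(153, -202) = -10080 - (47 - 202) = -10080 - 1*(-155) = -10080 + 155 = -9925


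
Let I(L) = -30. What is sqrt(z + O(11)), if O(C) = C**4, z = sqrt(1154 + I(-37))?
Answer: sqrt(14641 + 2*sqrt(281)) ≈ 121.14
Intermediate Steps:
z = 2*sqrt(281) (z = sqrt(1154 - 30) = sqrt(1124) = 2*sqrt(281) ≈ 33.526)
sqrt(z + O(11)) = sqrt(2*sqrt(281) + 11**4) = sqrt(2*sqrt(281) + 14641) = sqrt(14641 + 2*sqrt(281))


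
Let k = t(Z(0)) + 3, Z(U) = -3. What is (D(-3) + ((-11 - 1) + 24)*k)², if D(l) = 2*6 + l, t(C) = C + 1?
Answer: 441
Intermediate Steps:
t(C) = 1 + C
D(l) = 12 + l
k = 1 (k = (1 - 3) + 3 = -2 + 3 = 1)
(D(-3) + ((-11 - 1) + 24)*k)² = ((12 - 3) + ((-11 - 1) + 24)*1)² = (9 + (-12 + 24)*1)² = (9 + 12*1)² = (9 + 12)² = 21² = 441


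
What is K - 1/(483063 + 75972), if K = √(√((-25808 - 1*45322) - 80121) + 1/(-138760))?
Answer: -1/559035 + √(-34690 + 4813584400*I*√151251)/69380 ≈ 13.945 + 13.945*I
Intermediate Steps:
K = √(-1/138760 + I*√151251) (K = √(√((-25808 - 45322) - 80121) - 1/138760) = √(√(-71130 - 80121) - 1/138760) = √(√(-151251) - 1/138760) = √(I*√151251 - 1/138760) = √(-1/138760 + I*√151251) ≈ 13.945 + 13.945*I)
K - 1/(483063 + 75972) = √(-34690 + 4813584400*I*√151251)/69380 - 1/(483063 + 75972) = √(-34690 + 4813584400*I*√151251)/69380 - 1/559035 = -1/559035 + √(-34690 + 4813584400*I*√151251)/69380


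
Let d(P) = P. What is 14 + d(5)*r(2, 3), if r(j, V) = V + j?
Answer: 39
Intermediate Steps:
14 + d(5)*r(2, 3) = 14 + 5*(3 + 2) = 14 + 5*5 = 14 + 25 = 39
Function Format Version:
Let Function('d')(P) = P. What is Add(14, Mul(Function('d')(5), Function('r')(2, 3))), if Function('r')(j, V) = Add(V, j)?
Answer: 39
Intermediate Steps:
Add(14, Mul(Function('d')(5), Function('r')(2, 3))) = Add(14, Mul(5, Add(3, 2))) = Add(14, Mul(5, 5)) = Add(14, 25) = 39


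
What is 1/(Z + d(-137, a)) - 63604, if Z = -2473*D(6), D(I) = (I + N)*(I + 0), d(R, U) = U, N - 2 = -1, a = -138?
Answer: -6615070417/104004 ≈ -63604.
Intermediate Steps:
N = 1 (N = 2 - 1 = 1)
D(I) = I*(1 + I) (D(I) = (I + 1)*(I + 0) = (1 + I)*I = I*(1 + I))
Z = -103866 (Z = -14838*(1 + 6) = -14838*7 = -2473*42 = -103866)
1/(Z + d(-137, a)) - 63604 = 1/(-103866 - 138) - 63604 = 1/(-104004) - 63604 = -1/104004 - 63604 = -6615070417/104004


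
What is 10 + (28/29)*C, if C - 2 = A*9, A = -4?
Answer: -662/29 ≈ -22.828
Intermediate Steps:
C = -34 (C = 2 - 4*9 = 2 - 36 = -34)
10 + (28/29)*C = 10 + (28/29)*(-34) = 10 - 952/29 = -662/29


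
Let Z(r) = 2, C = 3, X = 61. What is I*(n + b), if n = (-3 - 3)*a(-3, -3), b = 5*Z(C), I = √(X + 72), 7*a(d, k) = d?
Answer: 88*√133/7 ≈ 144.98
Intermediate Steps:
a(d, k) = d/7
I = √133 (I = √(61 + 72) = √133 ≈ 11.533)
b = 10 (b = 5*2 = 10)
n = 18/7 (n = (-3 - 3)*((⅐)*(-3)) = -6*(-3/7) = 18/7 ≈ 2.5714)
I*(n + b) = √133*(18/7 + 10) = √133*(88/7) = 88*√133/7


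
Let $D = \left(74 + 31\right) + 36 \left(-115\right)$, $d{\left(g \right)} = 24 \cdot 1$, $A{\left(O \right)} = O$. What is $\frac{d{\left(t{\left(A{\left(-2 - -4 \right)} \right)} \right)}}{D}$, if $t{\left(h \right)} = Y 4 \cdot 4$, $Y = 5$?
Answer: $- \frac{8}{1345} \approx -0.005948$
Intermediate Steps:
$t{\left(h \right)} = 80$ ($t{\left(h \right)} = 5 \cdot 4 \cdot 4 = 20 \cdot 4 = 80$)
$d{\left(g \right)} = 24$
$D = -4035$ ($D = 105 - 4140 = -4035$)
$\frac{d{\left(t{\left(A{\left(-2 - -4 \right)} \right)} \right)}}{D} = \frac{24}{-4035} = 24 \left(- \frac{1}{4035}\right) = - \frac{8}{1345}$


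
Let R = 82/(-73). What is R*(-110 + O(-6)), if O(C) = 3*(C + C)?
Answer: 164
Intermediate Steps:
O(C) = 6*C (O(C) = 3*(2*C) = 6*C)
R = -82/73 (R = 82*(-1/73) = -82/73 ≈ -1.1233)
R*(-110 + O(-6)) = -82*(-110 + 6*(-6))/73 = -82*(-110 - 36)/73 = -82/73*(-146) = 164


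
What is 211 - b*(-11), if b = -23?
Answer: -42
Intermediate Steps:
211 - b*(-11) = 211 - (-23)*(-11) = 211 - 1*253 = 211 - 253 = -42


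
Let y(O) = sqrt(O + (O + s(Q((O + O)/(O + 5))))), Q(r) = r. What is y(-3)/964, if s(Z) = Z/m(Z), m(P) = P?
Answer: I*sqrt(5)/964 ≈ 0.0023196*I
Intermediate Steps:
s(Z) = 1 (s(Z) = Z/Z = 1)
y(O) = sqrt(1 + 2*O) (y(O) = sqrt(O + (O + 1)) = sqrt(O + (1 + O)) = sqrt(1 + 2*O))
y(-3)/964 = sqrt(1 + 2*(-3))/964 = sqrt(1 - 6)*(1/964) = sqrt(-5)*(1/964) = (I*sqrt(5))*(1/964) = I*sqrt(5)/964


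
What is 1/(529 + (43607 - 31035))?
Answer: 1/13101 ≈ 7.6330e-5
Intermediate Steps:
1/(529 + (43607 - 31035)) = 1/(529 + 12572) = 1/13101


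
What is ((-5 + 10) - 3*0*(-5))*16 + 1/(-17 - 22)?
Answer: 3119/39 ≈ 79.974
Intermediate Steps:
((-5 + 10) - 3*0*(-5))*16 + 1/(-17 - 22) = (5 - 0*(-5))*16 + 1/(-39) = (5 - 1*0)*16 - 1/39 = (5 + 0)*16 - 1/39 = 5*16 - 1/39 = 80 - 1/39 = 3119/39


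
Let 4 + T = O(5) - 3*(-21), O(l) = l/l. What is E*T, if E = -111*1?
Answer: -6660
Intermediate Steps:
O(l) = 1
E = -111
T = 60 (T = -4 + (1 - 3*(-21)) = -4 + (1 + 63) = -4 + 64 = 60)
E*T = -111*60 = -6660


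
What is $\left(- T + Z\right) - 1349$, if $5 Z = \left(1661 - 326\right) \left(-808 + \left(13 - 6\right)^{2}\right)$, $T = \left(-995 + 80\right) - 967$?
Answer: $-202120$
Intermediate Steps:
$T = -1882$ ($T = -915 - 967 = -1882$)
$Z = -202653$ ($Z = \frac{\left(1661 - 326\right) \left(-808 + \left(13 - 6\right)^{2}\right)}{5} = \frac{1335 \left(-808 + 7^{2}\right)}{5} = \frac{1335 \left(-808 + 49\right)}{5} = \frac{1335 \left(-759\right)}{5} = \frac{1}{5} \left(-1013265\right) = -202653$)
$\left(- T + Z\right) - 1349 = \left(\left(-1\right) \left(-1882\right) - 202653\right) - 1349 = \left(1882 - 202653\right) - 1349 = -200771 - 1349 = -202120$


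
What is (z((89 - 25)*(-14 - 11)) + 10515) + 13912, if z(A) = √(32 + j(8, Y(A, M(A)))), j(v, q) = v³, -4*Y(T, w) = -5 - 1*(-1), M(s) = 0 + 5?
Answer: 24427 + 4*√34 ≈ 24450.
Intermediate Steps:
M(s) = 5
Y(T, w) = 1 (Y(T, w) = -(-5 - 1*(-1))/4 = -(-5 + 1)/4 = -¼*(-4) = 1)
z(A) = 4*√34 (z(A) = √(32 + 8³) = √(32 + 512) = √544 = 4*√34)
(z((89 - 25)*(-14 - 11)) + 10515) + 13912 = (4*√34 + 10515) + 13912 = (10515 + 4*√34) + 13912 = 24427 + 4*√34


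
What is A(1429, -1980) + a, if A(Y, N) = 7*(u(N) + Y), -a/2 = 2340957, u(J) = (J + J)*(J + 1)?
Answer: 50185969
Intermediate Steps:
u(J) = 2*J*(1 + J) (u(J) = (2*J)*(1 + J) = 2*J*(1 + J))
a = -4681914 (a = -2*2340957 = -4681914)
A(Y, N) = 7*Y + 14*N*(1 + N) (A(Y, N) = 7*(2*N*(1 + N) + Y) = 7*(Y + 2*N*(1 + N)) = 7*Y + 14*N*(1 + N))
A(1429, -1980) + a = (7*1429 + 14*(-1980)*(1 - 1980)) - 4681914 = (10003 + 14*(-1980)*(-1979)) - 4681914 = (10003 + 54857880) - 4681914 = 54867883 - 4681914 = 50185969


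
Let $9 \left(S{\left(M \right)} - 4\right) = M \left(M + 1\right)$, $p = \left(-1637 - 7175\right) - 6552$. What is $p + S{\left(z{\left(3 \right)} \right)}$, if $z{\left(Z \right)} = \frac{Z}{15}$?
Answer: $- \frac{1151998}{75} \approx -15360.0$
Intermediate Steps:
$p = -15364$ ($p = -8812 - 6552 = -15364$)
$z{\left(Z \right)} = \frac{Z}{15}$ ($z{\left(Z \right)} = Z \frac{1}{15} = \frac{Z}{15}$)
$S{\left(M \right)} = 4 + \frac{M \left(1 + M\right)}{9}$ ($S{\left(M \right)} = 4 + \frac{M \left(M + 1\right)}{9} = 4 + \frac{M \left(1 + M\right)}{9}$)
$p + S{\left(z{\left(3 \right)} \right)} = -15364 + \left(4 + \frac{\frac{1}{15} \cdot 3}{9} + \frac{\left(\frac{1}{15} \cdot 3\right)^{2}}{9}\right) = -15364 + \left(4 + \frac{1}{9} \cdot \frac{1}{5} + \frac{1}{9 \cdot 25}\right) = -15364 + \left(4 + \frac{1}{45} + \frac{1}{9} \cdot \frac{1}{25}\right) = -15364 + \left(4 + \frac{1}{45} + \frac{1}{225}\right) = -15364 + \frac{302}{75} = - \frac{1151998}{75}$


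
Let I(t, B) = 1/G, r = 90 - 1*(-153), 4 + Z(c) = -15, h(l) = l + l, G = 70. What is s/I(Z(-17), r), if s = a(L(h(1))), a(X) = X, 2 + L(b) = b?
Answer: 0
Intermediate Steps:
h(l) = 2*l
Z(c) = -19 (Z(c) = -4 - 15 = -19)
L(b) = -2 + b
s = 0 (s = -2 + 2*1 = -2 + 2 = 0)
r = 243 (r = 90 + 153 = 243)
I(t, B) = 1/70
s/I(Z(-17), r) = 0/(1/70) = 0*70 = 0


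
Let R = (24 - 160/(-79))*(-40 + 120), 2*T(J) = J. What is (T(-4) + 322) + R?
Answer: 189760/79 ≈ 2402.0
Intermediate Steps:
T(J) = J/2
R = 164480/79 (R = (24 - 160*(-1/79))*80 = (24 + 160/79)*80 = (2056/79)*80 = 164480/79 ≈ 2082.0)
(T(-4) + 322) + R = ((½)*(-4) + 322) + 164480/79 = (-2 + 322) + 164480/79 = 320 + 164480/79 = 189760/79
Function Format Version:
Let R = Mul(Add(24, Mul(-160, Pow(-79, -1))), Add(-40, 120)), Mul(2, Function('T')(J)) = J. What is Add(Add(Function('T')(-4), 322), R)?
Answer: Rational(189760, 79) ≈ 2402.0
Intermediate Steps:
Function('T')(J) = Mul(Rational(1, 2), J)
R = Rational(164480, 79) (R = Mul(Add(24, Mul(-160, Rational(-1, 79))), 80) = Mul(Add(24, Rational(160, 79)), 80) = Mul(Rational(2056, 79), 80) = Rational(164480, 79) ≈ 2082.0)
Add(Add(Function('T')(-4), 322), R) = Add(Add(Mul(Rational(1, 2), -4), 322), Rational(164480, 79)) = Add(Add(-2, 322), Rational(164480, 79)) = Add(320, Rational(164480, 79)) = Rational(189760, 79)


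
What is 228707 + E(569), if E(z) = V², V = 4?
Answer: 228723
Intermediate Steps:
E(z) = 16 (E(z) = 4² = 16)
228707 + E(569) = 228707 + 16 = 228723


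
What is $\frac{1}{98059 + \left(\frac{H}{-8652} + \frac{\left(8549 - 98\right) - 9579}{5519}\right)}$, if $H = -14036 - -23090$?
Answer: $\frac{7958398}{780382594735} \approx 1.0198 \cdot 10^{-5}$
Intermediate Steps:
$H = 9054$ ($H = -14036 + 23090 = 9054$)
$\frac{1}{98059 + \left(\frac{H}{-8652} + \frac{\left(8549 - 98\right) - 9579}{5519}\right)} = \frac{1}{98059 + \left(\frac{9054}{-8652} + \frac{\left(8549 - 98\right) - 9579}{5519}\right)} = \frac{1}{98059 + \left(9054 \left(- \frac{1}{8652}\right) + \left(8451 - 9579\right) \frac{1}{5519}\right)} = \frac{1}{98059 - \frac{9954747}{7958398}} = \frac{1}{\frac{780382594735}{7958398}} = \frac{7958398}{780382594735}$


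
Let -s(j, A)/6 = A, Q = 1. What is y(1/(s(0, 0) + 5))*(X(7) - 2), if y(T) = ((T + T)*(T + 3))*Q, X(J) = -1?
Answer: -96/25 ≈ -3.8400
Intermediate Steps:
s(j, A) = -6*A
y(T) = 2*T*(3 + T) (y(T) = ((T + T)*(T + 3))*1 = ((2*T)*(3 + T))*1 = (2*T*(3 + T))*1 = 2*T*(3 + T))
y(1/(s(0, 0) + 5))*(X(7) - 2) = (2*(3 + 1/(-6*0 + 5))/(-6*0 + 5))*(-1 - 2) = (2*(3 + 1/(0 + 5))/(0 + 5))*(-3) = (2*(3 + 1/5)/5)*(-3) = (2*(⅕)*(3 + ⅕))*(-3) = (2*(⅕)*(16/5))*(-3) = (32/25)*(-3) = -96/25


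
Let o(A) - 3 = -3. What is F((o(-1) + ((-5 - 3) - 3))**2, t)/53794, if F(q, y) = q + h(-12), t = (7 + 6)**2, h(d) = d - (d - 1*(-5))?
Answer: 58/26897 ≈ 0.0021564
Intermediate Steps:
h(d) = -5 (h(d) = d - (d + 5) = d - (5 + d) = d + (-5 - d) = -5)
o(A) = 0 (o(A) = 3 - 3 = 0)
t = 169 (t = 13**2 = 169)
F(q, y) = -5 + q (F(q, y) = q - 5 = -5 + q)
F((o(-1) + ((-5 - 3) - 3))**2, t)/53794 = (-5 + (0 + ((-5 - 3) - 3))**2)/53794 = (-5 + (0 + (-8 - 3))**2)*(1/53794) = (-5 + (0 - 11)**2)*(1/53794) = (-5 + (-11)**2)*(1/53794) = (-5 + 121)*(1/53794) = 116*(1/53794) = 58/26897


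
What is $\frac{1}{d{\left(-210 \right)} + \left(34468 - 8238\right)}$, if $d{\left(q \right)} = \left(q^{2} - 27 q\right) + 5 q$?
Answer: $\frac{1}{74950} \approx 1.3342 \cdot 10^{-5}$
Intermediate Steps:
$d{\left(q \right)} = q^{2} - 22 q$
$\frac{1}{d{\left(-210 \right)} + \left(34468 - 8238\right)} = \frac{1}{- 210 \left(-22 - 210\right) + \left(34468 - 8238\right)} = \frac{1}{\left(-210\right) \left(-232\right) + 26230} = \frac{1}{48720 + 26230} = \frac{1}{74950}$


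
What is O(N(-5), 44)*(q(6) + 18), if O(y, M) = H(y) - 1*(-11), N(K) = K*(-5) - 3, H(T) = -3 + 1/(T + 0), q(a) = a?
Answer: 2124/11 ≈ 193.09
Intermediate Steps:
H(T) = -3 + 1/T
N(K) = -3 - 5*K (N(K) = -5*K - 3 = -3 - 5*K)
O(y, M) = 8 + 1/y (O(y, M) = (-3 + 1/y) - 1*(-11) = (-3 + 1/y) + 11 = 8 + 1/y)
O(N(-5), 44)*(q(6) + 18) = (8 + 1/(-3 - 5*(-5)))*(6 + 18) = (8 + 1/(-3 + 25))*24 = (8 + 1/22)*24 = (177/22)*24 = 2124/11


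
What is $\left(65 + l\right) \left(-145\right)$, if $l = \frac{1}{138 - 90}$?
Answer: $- \frac{452545}{48} \approx -9428.0$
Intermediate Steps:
$l = \frac{1}{48} \approx 0.020833$
$\left(65 + l\right) \left(-145\right) = \left(65 + \frac{1}{48}\right) \left(-145\right) = \frac{3121}{48} \left(-145\right) = - \frac{452545}{48}$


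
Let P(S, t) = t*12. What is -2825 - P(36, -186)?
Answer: -593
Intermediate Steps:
P(S, t) = 12*t
-2825 - P(36, -186) = -2825 - 12*(-186) = -2825 - 1*(-2232) = -2825 + 2232 = -593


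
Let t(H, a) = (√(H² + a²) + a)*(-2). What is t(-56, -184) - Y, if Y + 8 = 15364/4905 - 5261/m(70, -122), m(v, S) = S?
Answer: 197322547/598410 - 272*√2 ≈ -54.921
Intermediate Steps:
t(H, a) = -2*a - 2*√(H² + a²) (t(H, a) = (a + √(H² + a²))*(-2) = -2*a - 2*√(H² + a²))
Y = 22892333/598410 (Y = -8 + (15364/4905 - 5261/(-122)) = -8 + (15364*(1/4905) - 5261*(-1/122)) = -8 + (15364/4905 + 5261/122) = -8 + 27679613/598410 = 22892333/598410 ≈ 38.255)
t(-56, -184) - Y = (-2*(-184) - 2*√((-56)² + (-184)²)) - 1*22892333/598410 = (368 - 2*√(3136 + 33856)) - 22892333/598410 = (368 - 272*√2) - 22892333/598410 = 197322547/598410 - 272*√2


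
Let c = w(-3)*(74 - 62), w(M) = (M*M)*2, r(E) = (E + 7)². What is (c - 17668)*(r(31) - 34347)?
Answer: 574223156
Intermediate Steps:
r(E) = (7 + E)²
w(M) = 2*M² (w(M) = M²*2 = 2*M²)
c = 216 (c = (2*(-3)²)*(74 - 62) = (2*9)*12 = 18*12 = 216)
(c - 17668)*(r(31) - 34347) = (216 - 17668)*((7 + 31)² - 34347) = -17452*(38² - 34347) = -17452*(1444 - 34347) = -17452*(-32903) = 574223156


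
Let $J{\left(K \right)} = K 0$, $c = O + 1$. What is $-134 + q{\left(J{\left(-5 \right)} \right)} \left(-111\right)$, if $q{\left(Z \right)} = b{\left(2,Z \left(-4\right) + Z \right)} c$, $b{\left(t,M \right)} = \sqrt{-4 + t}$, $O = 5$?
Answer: $-134 - 666 i \sqrt{2} \approx -134.0 - 941.87 i$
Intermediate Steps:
$c = 6$ ($c = 5 + 1 = 6$)
$J{\left(K \right)} = 0$
$q{\left(Z \right)} = 6 i \sqrt{2}$ ($q{\left(Z \right)} = \sqrt{-4 + 2} \cdot 6 = \sqrt{-2} \cdot 6 = i \sqrt{2} \cdot 6 = 6 i \sqrt{2}$)
$-134 + q{\left(J{\left(-5 \right)} \right)} \left(-111\right) = -134 + 6 i \sqrt{2} \left(-111\right) = -134 - 666 i \sqrt{2}$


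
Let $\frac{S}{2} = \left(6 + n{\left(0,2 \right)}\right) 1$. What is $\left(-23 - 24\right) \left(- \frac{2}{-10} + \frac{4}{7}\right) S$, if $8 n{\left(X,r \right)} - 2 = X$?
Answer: $- \frac{6345}{14} \approx -453.21$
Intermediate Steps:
$n{\left(X,r \right)} = \frac{1}{4} + \frac{X}{8}$
$S = \frac{25}{2}$ ($S = 2 \left(6 + \left(\frac{1}{4} + \frac{1}{8} \cdot 0\right)\right) 1 = 2 \left(6 + \left(\frac{1}{4} + 0\right)\right) 1 = 2 \left(6 + \frac{1}{4}\right) 1 = 2 \cdot \frac{25}{4} \cdot 1 = 2 \cdot \frac{25}{4} = \frac{25}{2} \approx 12.5$)
$\left(-23 - 24\right) \left(- \frac{2}{-10} + \frac{4}{7}\right) S = \left(-23 - 24\right) \left(- \frac{2}{-10} + \frac{4}{7}\right) \frac{25}{2} = \left(-23 - 24\right) \left(\left(-2\right) \left(- \frac{1}{10}\right) + 4 \cdot \frac{1}{7}\right) \frac{25}{2} = - 47 \left(\frac{1}{5} + \frac{4}{7}\right) \frac{25}{2} = \left(-47\right) \frac{27}{35} \cdot \frac{25}{2} = \left(- \frac{1269}{35}\right) \frac{25}{2} = - \frac{6345}{14}$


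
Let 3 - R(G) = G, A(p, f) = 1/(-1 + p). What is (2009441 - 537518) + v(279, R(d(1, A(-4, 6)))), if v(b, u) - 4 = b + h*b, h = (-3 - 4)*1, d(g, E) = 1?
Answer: 1470253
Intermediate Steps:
h = -7 (h = -7*1 = -7)
R(G) = 3 - G
v(b, u) = 4 - 6*b (v(b, u) = 4 + (b - 7*b) = 4 - 6*b)
(2009441 - 537518) + v(279, R(d(1, A(-4, 6)))) = (2009441 - 537518) + (4 - 6*279) = 1471923 + (4 - 1674) = 1471923 - 1670 = 1470253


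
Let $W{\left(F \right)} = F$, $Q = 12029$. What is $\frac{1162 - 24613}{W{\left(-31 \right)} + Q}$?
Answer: $- \frac{23451}{11998} \approx -1.9546$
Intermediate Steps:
$\frac{1162 - 24613}{W{\left(-31 \right)} + Q} = \frac{1162 - 24613}{-31 + 12029} = - \frac{23451}{11998}$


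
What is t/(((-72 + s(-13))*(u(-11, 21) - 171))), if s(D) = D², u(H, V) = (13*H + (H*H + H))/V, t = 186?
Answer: -651/58588 ≈ -0.011111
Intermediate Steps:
u(H, V) = (H² + 14*H)/V (u(H, V) = (13*H + (H² + H))/V = (13*H + (H + H²))/V = (H² + 14*H)/V)
t/(((-72 + s(-13))*(u(-11, 21) - 171))) = 186/(((-72 + (-13)²)*(-11*(14 - 11)/21 - 171))) = 186/(((-72 + 169)*(-11*1/21*3 - 171))) = 186/((97*(-11/7 - 171))) = 186/((97*(-1208/7))) = 186/(-117176/7) = 186*(-7/117176) = -651/58588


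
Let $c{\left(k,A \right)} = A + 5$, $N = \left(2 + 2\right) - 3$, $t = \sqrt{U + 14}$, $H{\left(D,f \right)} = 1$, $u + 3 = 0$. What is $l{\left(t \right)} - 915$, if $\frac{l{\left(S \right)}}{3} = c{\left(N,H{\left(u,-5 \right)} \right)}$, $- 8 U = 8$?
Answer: $-897$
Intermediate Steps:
$U = -1$ ($U = \left(- \frac{1}{8}\right) 8 = -1$)
$u = -3$ ($u = -3 + 0 = -3$)
$t = \sqrt{13}$ ($t = \sqrt{-1 + 14} = \sqrt{13} \approx 3.6056$)
$N = 1$ ($N = 4 - 3 = 1$)
$c{\left(k,A \right)} = 5 + A$
$l{\left(S \right)} = 18$ ($l{\left(S \right)} = 3 \left(5 + 1\right) = 3 \cdot 6 = 18$)
$l{\left(t \right)} - 915 = 18 - 915 = -897$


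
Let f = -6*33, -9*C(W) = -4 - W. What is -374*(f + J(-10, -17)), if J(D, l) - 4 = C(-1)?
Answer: 217294/3 ≈ 72431.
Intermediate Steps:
C(W) = 4/9 + W/9 (C(W) = -(-4 - W)/9 = 4/9 + W/9)
J(D, l) = 13/3 (J(D, l) = 4 + (4/9 + (⅑)*(-1)) = 4 + (4/9 - ⅑) = 4 + ⅓ = 13/3)
f = -198
-374*(f + J(-10, -17)) = -374*(-198 + 13/3) = -374*(-581/3) = 217294/3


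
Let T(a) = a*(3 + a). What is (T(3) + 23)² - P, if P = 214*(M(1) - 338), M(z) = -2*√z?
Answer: 74441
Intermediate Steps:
P = -72760 (P = 214*(-2*√1 - 338) = 214*(-2*1 - 338) = 214*(-2 - 338) = 214*(-340) = -72760)
(T(3) + 23)² - P = (3*(3 + 3) + 23)² - 1*(-72760) = (3*6 + 23)² + 72760 = (18 + 23)² + 72760 = 41² + 72760 = 1681 + 72760 = 74441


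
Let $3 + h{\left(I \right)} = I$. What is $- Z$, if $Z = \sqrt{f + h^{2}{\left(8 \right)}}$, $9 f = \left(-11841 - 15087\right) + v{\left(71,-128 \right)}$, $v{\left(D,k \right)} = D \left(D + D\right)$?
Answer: $- \frac{i \sqrt{16621}}{3} \approx - 42.974 i$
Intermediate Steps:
$h{\left(I \right)} = -3 + I$
$v{\left(D,k \right)} = 2 D^{2}$ ($v{\left(D,k \right)} = D 2 D = 2 D^{2}$)
$f = - \frac{16846}{9}$ ($f = \frac{\left(-11841 - 15087\right) + 2 \cdot 71^{2}}{9} = \frac{-26928 + 2 \cdot 5041}{9} = \frac{-26928 + 10082}{9} = \frac{1}{9} \left(-16846\right) = - \frac{16846}{9} \approx -1871.8$)
$Z = \frac{i \sqrt{16621}}{3}$ ($Z = \sqrt{- \frac{16846}{9} + \left(-3 + 8\right)^{2}} = \sqrt{- \frac{16846}{9} + 5^{2}} = \sqrt{- \frac{16846}{9} + 25} = \sqrt{- \frac{16621}{9}} = \frac{i \sqrt{16621}}{3} \approx 42.974 i$)
$- Z = - \frac{i \sqrt{16621}}{3}$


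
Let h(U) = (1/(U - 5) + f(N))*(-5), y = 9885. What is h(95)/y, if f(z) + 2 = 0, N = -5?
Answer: 179/177930 ≈ 0.0010060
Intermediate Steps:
f(z) = -2 (f(z) = -2 + 0 = -2)
h(U) = 10 - 5/(-5 + U) (h(U) = (1/(U - 5) - 2)*(-5) = (1/(-5 + U) - 2)*(-5) = (-2 + 1/(-5 + U))*(-5) = 10 - 5/(-5 + U))
h(95)/y = (5*(-11 + 2*95)/(-5 + 95))/9885 = (5*(-11 + 190)/90)*(1/9885) = (5*(1/90)*179)*(1/9885) = (179/18)*(1/9885) = 179/177930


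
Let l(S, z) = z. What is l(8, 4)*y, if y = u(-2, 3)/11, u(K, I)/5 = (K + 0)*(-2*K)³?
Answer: -2560/11 ≈ -232.73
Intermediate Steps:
u(K, I) = -40*K⁴ (u(K, I) = 5*((K + 0)*(-2*K)³) = 5*(K*(-8*K³)) = 5*(-8*K⁴) = -40*K⁴)
y = -640/11 (y = -40*(-2)⁴/11 = -40*16*(1/11) = -640*1/11 = -640/11 ≈ -58.182)
l(8, 4)*y = 4*(-640/11) = -2560/11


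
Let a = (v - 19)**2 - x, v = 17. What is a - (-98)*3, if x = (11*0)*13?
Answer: 298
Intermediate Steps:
x = 0 (x = 0*13 = 0)
a = 4 (a = (17 - 19)**2 - 1*0 = (-2)**2 + 0 = 4 + 0 = 4)
a - (-98)*3 = 4 - (-98)*3 = 4 - 1*(-294) = 4 + 294 = 298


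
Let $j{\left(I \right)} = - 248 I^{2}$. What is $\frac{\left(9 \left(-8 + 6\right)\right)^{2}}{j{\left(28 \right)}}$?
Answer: $- \frac{81}{48608} \approx -0.0016664$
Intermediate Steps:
$\frac{\left(9 \left(-8 + 6\right)\right)^{2}}{j{\left(28 \right)}} = \frac{\left(9 \left(-8 + 6\right)\right)^{2}}{\left(-248\right) 28^{2}} = \frac{\left(9 \left(-2\right)\right)^{2}}{\left(-248\right) 784} = \frac{\left(-18\right)^{2}}{-194432} = 324 \left(- \frac{1}{194432}\right) = - \frac{81}{48608}$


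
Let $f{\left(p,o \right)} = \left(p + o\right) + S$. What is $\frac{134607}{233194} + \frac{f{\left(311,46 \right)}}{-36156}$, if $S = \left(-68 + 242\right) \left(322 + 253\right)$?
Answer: $- \frac{3091243211}{1405227044} \approx -2.1998$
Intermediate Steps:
$S = 100050$ ($S = 174 \cdot 575 = 100050$)
$f{\left(p,o \right)} = 100050 + o + p$ ($f{\left(p,o \right)} = \left(p + o\right) + 100050 = \left(o + p\right) + 100050 = 100050 + o + p$)
$\frac{134607}{233194} + \frac{f{\left(311,46 \right)}}{-36156} = \frac{134607}{233194} + \frac{100050 + 46 + 311}{-36156} = 134607 \cdot \frac{1}{233194} + 100407 \left(- \frac{1}{36156}\right) = \frac{134607}{233194} - \frac{33469}{12052} = - \frac{3091243211}{1405227044}$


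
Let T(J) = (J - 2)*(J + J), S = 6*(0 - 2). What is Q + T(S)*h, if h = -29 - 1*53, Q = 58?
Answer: -27494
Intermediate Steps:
S = -12 (S = 6*(-2) = -12)
T(J) = 2*J*(-2 + J) (T(J) = (-2 + J)*(2*J) = 2*J*(-2 + J))
h = -82 (h = -29 - 53 = -82)
Q + T(S)*h = 58 + (2*(-12)*(-2 - 12))*(-82) = 58 + (2*(-12)*(-14))*(-82) = 58 + 336*(-82) = 58 - 27552 = -27494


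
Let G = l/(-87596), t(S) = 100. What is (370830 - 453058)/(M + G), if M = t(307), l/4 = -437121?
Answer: -1800710972/2627021 ≈ -685.46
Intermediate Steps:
l = -1748484 (l = 4*(-437121) = -1748484)
M = 100
G = 437121/21899 (G = -1748484/(-87596) = -1748484*(-1/87596) = 437121/21899 ≈ 19.961)
(370830 - 453058)/(M + G) = (370830 - 453058)/(100 + 437121/21899) = -82228/2627021/21899 = -82228*21899/2627021 = -1800710972/2627021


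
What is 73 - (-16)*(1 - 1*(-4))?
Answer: 153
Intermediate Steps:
73 - (-16)*(1 - 1*(-4)) = 73 - (-16)*(1 + 4) = 73 - (-16)*5 = 73 - 1*(-80) = 73 + 80 = 153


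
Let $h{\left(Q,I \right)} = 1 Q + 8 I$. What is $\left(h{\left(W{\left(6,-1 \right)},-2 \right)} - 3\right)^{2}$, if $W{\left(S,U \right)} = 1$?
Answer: $324$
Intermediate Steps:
$h{\left(Q,I \right)} = Q + 8 I$
$\left(h{\left(W{\left(6,-1 \right)},-2 \right)} - 3\right)^{2} = \left(\left(1 + 8 \left(-2\right)\right) - 3\right)^{2} = \left(\left(1 - 16\right) - 3\right)^{2} = \left(-15 - 3\right)^{2} = \left(-18\right)^{2} = 324$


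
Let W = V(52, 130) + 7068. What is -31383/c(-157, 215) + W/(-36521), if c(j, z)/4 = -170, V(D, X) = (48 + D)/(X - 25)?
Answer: 23967964763/521519880 ≈ 45.958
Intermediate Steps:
V(D, X) = (48 + D)/(-25 + X)
c(j, z) = -680 (c(j, z) = 4*(-170) = -680)
W = 148448/21 (W = (48 + 52)/(-25 + 130) + 7068 = 100/105 + 7068 = (1/105)*100 + 7068 = 20/21 + 7068 = 148448/21 ≈ 7069.0)
-31383/c(-157, 215) + W/(-36521) = -31383/(-680) + (148448/21)/(-36521) = -31383*(-1/680) + (148448/21)*(-1/36521) = 31383/680 - 148448/766941 = 23967964763/521519880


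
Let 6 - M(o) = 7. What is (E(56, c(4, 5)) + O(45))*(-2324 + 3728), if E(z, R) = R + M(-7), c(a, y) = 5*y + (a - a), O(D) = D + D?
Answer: 160056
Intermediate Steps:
M(o) = -1 (M(o) = 6 - 1*7 = 6 - 7 = -1)
O(D) = 2*D
c(a, y) = 5*y (c(a, y) = 5*y + 0 = 5*y)
E(z, R) = -1 + R (E(z, R) = R - 1 = -1 + R)
(E(56, c(4, 5)) + O(45))*(-2324 + 3728) = ((-1 + 5*5) + 2*45)*(-2324 + 3728) = ((-1 + 25) + 90)*1404 = (24 + 90)*1404 = 114*1404 = 160056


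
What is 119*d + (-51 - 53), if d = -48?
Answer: -5816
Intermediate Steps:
119*d + (-51 - 53) = 119*(-48) + (-51 - 53) = -5712 - 104 = -5816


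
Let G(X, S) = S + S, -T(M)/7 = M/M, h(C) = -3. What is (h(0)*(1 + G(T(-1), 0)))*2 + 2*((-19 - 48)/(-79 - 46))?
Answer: -616/125 ≈ -4.9280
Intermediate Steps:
T(M) = -7 (T(M) = -7*M/M = -7*1 = -7)
G(X, S) = 2*S
(h(0)*(1 + G(T(-1), 0)))*2 + 2*((-19 - 48)/(-79 - 46)) = -3*(1 + 2*0)*2 + 2*((-19 - 48)/(-79 - 46)) = -3*(1 + 0)*2 + 2*(-67/(-125)) = -3*1*2 + 2*(-67*(-1/125)) = -3*2 + 2*(67/125) = -6 + 134/125 = -616/125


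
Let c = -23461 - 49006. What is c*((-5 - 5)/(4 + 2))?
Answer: 362335/3 ≈ 1.2078e+5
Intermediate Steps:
c = -72467
c*((-5 - 5)/(4 + 2)) = -72467*(-5 - 5)/(4 + 2) = -(-724670)/6 = -72467*(-5/3) = 362335/3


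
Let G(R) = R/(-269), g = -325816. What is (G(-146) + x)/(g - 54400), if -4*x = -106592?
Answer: -3584229/51139052 ≈ -0.070088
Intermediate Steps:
G(R) = -R/269 (G(R) = R*(-1/269) = -R/269)
x = 26648 (x = -¼*(-106592) = 26648)
(G(-146) + x)/(g - 54400) = (-1/269*(-146) + 26648)/(-325816 - 54400) = (146/269 + 26648)/(-380216) = (7168458/269)*(-1/380216) = -3584229/51139052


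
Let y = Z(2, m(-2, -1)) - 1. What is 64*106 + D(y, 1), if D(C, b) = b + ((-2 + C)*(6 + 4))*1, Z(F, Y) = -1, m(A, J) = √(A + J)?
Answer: 6745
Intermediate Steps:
y = -2 (y = -1 - 1 = -2)
D(C, b) = -20 + b + 10*C (D(C, b) = b + ((-2 + C)*10)*1 = b + (-20 + 10*C)*1 = b + (-20 + 10*C) = -20 + b + 10*C)
64*106 + D(y, 1) = 64*106 + (-20 + 1 + 10*(-2)) = 6784 + (-20 + 1 - 20) = 6784 - 39 = 6745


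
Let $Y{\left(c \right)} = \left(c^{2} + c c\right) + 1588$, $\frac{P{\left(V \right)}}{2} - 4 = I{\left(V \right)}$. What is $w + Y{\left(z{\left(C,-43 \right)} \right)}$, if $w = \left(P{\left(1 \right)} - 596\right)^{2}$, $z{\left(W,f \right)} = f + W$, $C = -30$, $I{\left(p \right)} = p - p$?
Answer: $357990$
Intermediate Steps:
$I{\left(p \right)} = 0$
$P{\left(V \right)} = 8$ ($P{\left(V \right)} = 8 + 2 \cdot 0 = 8 + 0 = 8$)
$z{\left(W,f \right)} = W + f$
$Y{\left(c \right)} = 1588 + 2 c^{2}$ ($Y{\left(c \right)} = \left(c^{2} + c^{2}\right) + 1588 = 2 c^{2} + 1588 = 1588 + 2 c^{2}$)
$w = 345744$ ($w = \left(8 - 596\right)^{2} = \left(-588\right)^{2} = 345744$)
$w + Y{\left(z{\left(C,-43 \right)} \right)} = 345744 + \left(1588 + 2 \left(-30 - 43\right)^{2}\right) = 345744 + \left(1588 + 2 \left(-73\right)^{2}\right) = 345744 + \left(1588 + 2 \cdot 5329\right) = 345744 + \left(1588 + 10658\right) = 345744 + 12246 = 357990$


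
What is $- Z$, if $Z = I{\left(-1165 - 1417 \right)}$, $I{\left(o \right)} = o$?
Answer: $2582$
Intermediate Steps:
$Z = -2582$ ($Z = -1165 - 1417 = -2582$)
$- Z = \left(-1\right) \left(-2582\right) = 2582$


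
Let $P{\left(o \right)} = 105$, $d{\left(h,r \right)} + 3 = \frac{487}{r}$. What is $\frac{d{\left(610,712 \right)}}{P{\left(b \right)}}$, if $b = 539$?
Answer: $- \frac{1649}{74760} \approx -0.022057$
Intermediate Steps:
$d{\left(h,r \right)} = -3 + \frac{487}{r}$
$\frac{d{\left(610,712 \right)}}{P{\left(b \right)}} = \frac{-3 + \frac{487}{712}}{105} = \left(-3 + 487 \cdot \frac{1}{712}\right) \frac{1}{105} = \left(-3 + \frac{487}{712}\right) \frac{1}{105} = \left(- \frac{1649}{712}\right) \frac{1}{105} = - \frac{1649}{74760}$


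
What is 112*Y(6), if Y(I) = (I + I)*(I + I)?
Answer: 16128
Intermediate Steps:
Y(I) = 4*I² (Y(I) = (2*I)*(2*I) = 4*I²)
112*Y(6) = 112*(4*6²) = 112*(4*36) = 112*144 = 16128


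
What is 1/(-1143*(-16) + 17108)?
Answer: 1/35396 ≈ 2.8252e-5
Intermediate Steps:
1/(-1143*(-16) + 17108) = 1/(18288 + 17108) = 1/35396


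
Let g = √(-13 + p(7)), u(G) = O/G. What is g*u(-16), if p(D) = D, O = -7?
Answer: 7*I*√6/16 ≈ 1.0717*I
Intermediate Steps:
u(G) = -7/G
g = I*√6 (g = √(-13 + 7) = √(-6) = I*√6 ≈ 2.4495*I)
g*u(-16) = (I*√6)*(-7/(-16)) = (I*√6)*(-7*(-1/16)) = (I*√6)*(7/16) = 7*I*√6/16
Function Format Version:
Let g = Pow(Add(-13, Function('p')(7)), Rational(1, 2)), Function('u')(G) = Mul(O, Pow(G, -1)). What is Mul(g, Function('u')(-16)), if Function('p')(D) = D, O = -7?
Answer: Mul(Rational(7, 16), I, Pow(6, Rational(1, 2))) ≈ Mul(1.0717, I)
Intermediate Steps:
Function('u')(G) = Mul(-7, Pow(G, -1))
g = Mul(I, Pow(6, Rational(1, 2))) (g = Pow(Add(-13, 7), Rational(1, 2)) = Pow(-6, Rational(1, 2)) = Mul(I, Pow(6, Rational(1, 2))) ≈ Mul(2.4495, I))
Mul(g, Function('u')(-16)) = Mul(Mul(I, Pow(6, Rational(1, 2))), Mul(-7, Pow(-16, -1))) = Mul(Mul(I, Pow(6, Rational(1, 2))), Mul(-7, Rational(-1, 16))) = Mul(Mul(I, Pow(6, Rational(1, 2))), Rational(7, 16)) = Mul(Rational(7, 16), I, Pow(6, Rational(1, 2)))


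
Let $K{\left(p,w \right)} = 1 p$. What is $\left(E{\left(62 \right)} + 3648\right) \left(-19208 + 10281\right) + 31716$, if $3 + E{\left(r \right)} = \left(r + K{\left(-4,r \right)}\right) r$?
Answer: $-64608691$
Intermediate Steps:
$K{\left(p,w \right)} = p$
$E{\left(r \right)} = -3 + r \left(-4 + r\right)$ ($E{\left(r \right)} = -3 + \left(r - 4\right) r = -3 + \left(-4 + r\right) r = -3 + r \left(-4 + r\right)$)
$\left(E{\left(62 \right)} + 3648\right) \left(-19208 + 10281\right) + 31716 = \left(\left(-3 + 62^{2} - 248\right) + 3648\right) \left(-19208 + 10281\right) + 31716 = \left(\left(-3 + 3844 - 248\right) + 3648\right) \left(-8927\right) + 31716 = \left(3593 + 3648\right) \left(-8927\right) + 31716 = 7241 \left(-8927\right) + 31716 = -64640407 + 31716 = -64608691$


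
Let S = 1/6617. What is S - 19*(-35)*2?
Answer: 8800611/6617 ≈ 1330.0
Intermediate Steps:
S = 1/6617 ≈ 0.00015113
S - 19*(-35)*2 = 1/6617 - 19*(-35)*2 = 1/6617 + 665*2 = 1/6617 + 1330 = 8800611/6617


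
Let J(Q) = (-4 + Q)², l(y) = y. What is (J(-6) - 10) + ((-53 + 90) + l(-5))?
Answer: 122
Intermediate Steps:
(J(-6) - 10) + ((-53 + 90) + l(-5)) = ((-4 - 6)² - 10) + ((-53 + 90) - 5) = ((-10)² - 10) + (37 - 5) = (100 - 10) + 32 = 90 + 32 = 122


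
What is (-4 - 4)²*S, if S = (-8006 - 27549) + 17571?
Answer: -1150976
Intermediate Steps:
S = -17984 (S = -35555 + 17571 = -17984)
(-4 - 4)²*S = (-4 - 4)²*(-17984) = (-8)²*(-17984) = 64*(-17984) = -1150976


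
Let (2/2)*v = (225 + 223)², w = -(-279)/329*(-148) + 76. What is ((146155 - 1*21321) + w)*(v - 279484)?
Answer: -3234241840440/329 ≈ -9.8305e+9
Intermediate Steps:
w = -16288/329 (w = -(-279)/329*(-148) + 76 = -1*(-279/329)*(-148) + 76 = (279/329)*(-148) + 76 = -41292/329 + 76 = -16288/329 ≈ -49.508)
v = 200704 (v = (225 + 223)² = 448² = 200704)
((146155 - 1*21321) + w)*(v - 279484) = ((146155 - 1*21321) - 16288/329)*(200704 - 279484) = ((146155 - 21321) - 16288/329)*(-78780) = (124834 - 16288/329)*(-78780) = (41054098/329)*(-78780) = -3234241840440/329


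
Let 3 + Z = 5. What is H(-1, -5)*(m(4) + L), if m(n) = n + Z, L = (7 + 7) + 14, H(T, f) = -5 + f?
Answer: -340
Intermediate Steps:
Z = 2 (Z = -3 + 5 = 2)
L = 28 (L = 14 + 14 = 28)
m(n) = 2 + n (m(n) = n + 2 = 2 + n)
H(-1, -5)*(m(4) + L) = (-5 - 5)*((2 + 4) + 28) = -10*(6 + 28) = -10*34 = -340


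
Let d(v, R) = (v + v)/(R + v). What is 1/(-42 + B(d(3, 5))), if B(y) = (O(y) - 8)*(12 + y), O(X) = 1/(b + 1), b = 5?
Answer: -8/1135 ≈ -0.0070485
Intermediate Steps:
O(X) = 1/6 (O(X) = 1/(5 + 1) = 1/6)
d(v, R) = 2*v/(R + v) (d(v, R) = (2*v)/(R + v) = 2*v/(R + v))
B(y) = -94 - 47*y/6 (B(y) = (1/6 - 8)*(12 + y) = -47*(12 + y)/6 = -94 - 47*y/6)
1/(-42 + B(d(3, 5))) = 1/(-42 + (-94 - 47*3/(3*(5 + 3)))) = 1/(-42 + (-94 - 47*3/(3*8))) = 1/(-42 + (-94 - 47/6*3/4)) = 1/(-42 + (-94 - 47/8)) = 1/(-42 - 799/8) = 1/(-1135/8) = -8/1135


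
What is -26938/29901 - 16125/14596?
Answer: -875340673/436434996 ≈ -2.0057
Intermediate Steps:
-26938/29901 - 16125/14596 = -875340673/436434996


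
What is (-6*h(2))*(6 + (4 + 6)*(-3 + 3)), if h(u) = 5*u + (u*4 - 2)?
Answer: -576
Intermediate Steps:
h(u) = -2 + 9*u (h(u) = 5*u + (4*u - 2) = 5*u + (-2 + 4*u) = -2 + 9*u)
(-6*h(2))*(6 + (4 + 6)*(-3 + 3)) = (-6*(-2 + 9*2))*(6 + (4 + 6)*(-3 + 3)) = (-6*(-2 + 18))*(6 + 10*0) = (-6*16)*(6 + 0) = -96*6 = -576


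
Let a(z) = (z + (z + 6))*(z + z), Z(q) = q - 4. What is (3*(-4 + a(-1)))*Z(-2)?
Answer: 216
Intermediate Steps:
Z(q) = -4 + q
a(z) = 2*z*(6 + 2*z) (a(z) = (z + (6 + z))*(2*z) = (6 + 2*z)*(2*z) = 2*z*(6 + 2*z))
(3*(-4 + a(-1)))*Z(-2) = (3*(-4 + 4*(-1)*(3 - 1)))*(-4 - 2) = (3*(-4 + 4*(-1)*2))*(-6) = (3*(-4 - 8))*(-6) = (3*(-12))*(-6) = -36*(-6) = 216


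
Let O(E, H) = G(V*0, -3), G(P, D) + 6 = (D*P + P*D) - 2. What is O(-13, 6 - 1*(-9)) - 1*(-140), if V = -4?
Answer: 132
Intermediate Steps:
G(P, D) = -8 + 2*D*P (G(P, D) = -6 + ((D*P + P*D) - 2) = -6 + ((D*P + D*P) - 2) = -6 + (2*D*P - 2) = -6 + (-2 + 2*D*P) = -8 + 2*D*P)
O(E, H) = -8 (O(E, H) = -8 + 2*(-3)*(-4*0) = -8 + 2*(-3)*0 = -8 + 0 = -8)
O(-13, 6 - 1*(-9)) - 1*(-140) = -8 - 1*(-140) = -8 + 140 = 132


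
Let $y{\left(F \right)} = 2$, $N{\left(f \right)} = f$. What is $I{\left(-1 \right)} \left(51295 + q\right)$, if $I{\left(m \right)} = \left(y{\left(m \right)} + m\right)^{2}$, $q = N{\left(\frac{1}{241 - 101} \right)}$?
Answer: $\frac{7181301}{140} \approx 51295.0$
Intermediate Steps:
$q = \frac{1}{140}$ ($q = \frac{1}{241 - 101} = \frac{1}{140} \approx 0.0071429$)
$I{\left(m \right)} = \left(2 + m\right)^{2}$
$I{\left(-1 \right)} \left(51295 + q\right) = \left(2 - 1\right)^{2} \left(51295 + \frac{1}{140}\right) = 1^{2} \cdot \frac{7181301}{140} = 1 \cdot \frac{7181301}{140} = \frac{7181301}{140}$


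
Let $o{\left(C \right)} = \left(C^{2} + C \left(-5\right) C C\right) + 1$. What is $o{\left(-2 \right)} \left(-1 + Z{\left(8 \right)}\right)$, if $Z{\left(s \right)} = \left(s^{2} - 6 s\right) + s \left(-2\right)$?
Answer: $-45$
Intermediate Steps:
$Z{\left(s \right)} = s^{2} - 8 s$ ($Z{\left(s \right)} = \left(s^{2} - 6 s\right) - 2 s = s^{2} - 8 s$)
$o{\left(C \right)} = 1 + C^{2} - 5 C^{3}$ ($o{\left(C \right)} = \left(C^{2} + - 5 C C C\right) + 1 = \left(C^{2} + - 5 C^{2} C\right) + 1 = \left(C^{2} - 5 C^{3}\right) + 1 = 1 + C^{2} - 5 C^{3}$)
$o{\left(-2 \right)} \left(-1 + Z{\left(8 \right)}\right) = \left(1 + \left(-2\right)^{2} - 5 \left(-2\right)^{3}\right) \left(-1 + 8 \left(-8 + 8\right)\right) = \left(1 + 4 - -40\right) \left(-1 + 8 \cdot 0\right) = \left(1 + 4 + 40\right) \left(-1 + 0\right) = 45 \left(-1\right) = -45$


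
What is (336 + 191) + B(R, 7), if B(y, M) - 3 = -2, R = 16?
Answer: 528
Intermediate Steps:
B(y, M) = 1 (B(y, M) = 3 - 2 = 1)
(336 + 191) + B(R, 7) = (336 + 191) + 1 = 527 + 1 = 528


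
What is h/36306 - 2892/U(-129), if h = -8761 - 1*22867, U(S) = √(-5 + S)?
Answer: -15814/18153 + 1446*I*√134/67 ≈ -0.87115 + 249.83*I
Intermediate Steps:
h = -31628 (h = -8761 - 22867 = -31628)
h/36306 - 2892/U(-129) = -31628/36306 - 2892/√(-5 - 129) = -31628*1/36306 - 2892*(-I*√134/134) = -15814/18153 - 2892*(-I*√134/134) = -15814/18153 - (-1446)*I*√134/67 = -15814/18153 + 1446*I*√134/67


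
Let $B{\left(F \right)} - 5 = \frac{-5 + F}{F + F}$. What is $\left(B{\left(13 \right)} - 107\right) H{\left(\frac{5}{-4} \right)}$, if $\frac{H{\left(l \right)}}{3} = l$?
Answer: $\frac{9915}{26} \approx 381.35$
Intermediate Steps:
$H{\left(l \right)} = 3 l$
$B{\left(F \right)} = 5 + \frac{-5 + F}{2 F}$ ($B{\left(F \right)} = 5 + \frac{-5 + F}{F + F} = 5 + \frac{-5 + F}{2 F}$)
$\left(B{\left(13 \right)} - 107\right) H{\left(\frac{5}{-4} \right)} = \left(\frac{-5 + 11 \cdot 13}{2 \cdot 13} - 107\right) 3 \frac{5}{-4} = \left(\frac{1}{2} \cdot \frac{1}{13} \left(-5 + 143\right) - 107\right) 3 \cdot 5 \left(- \frac{1}{4}\right) = \left(\frac{1}{2} \cdot \frac{1}{13} \cdot 138 - 107\right) 3 \left(- \frac{5}{4}\right) = \left(\frac{69}{13} - 107\right) \left(- \frac{15}{4}\right) = \left(- \frac{1322}{13}\right) \left(- \frac{15}{4}\right) = \frac{9915}{26}$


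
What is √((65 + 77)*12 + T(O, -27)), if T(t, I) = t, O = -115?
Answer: √1589 ≈ 39.862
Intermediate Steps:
√((65 + 77)*12 + T(O, -27)) = √((65 + 77)*12 - 115) = √(142*12 - 115) = √(1704 - 115) = √1589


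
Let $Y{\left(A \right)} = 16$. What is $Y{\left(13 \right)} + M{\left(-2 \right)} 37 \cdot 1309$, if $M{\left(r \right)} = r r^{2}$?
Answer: $-387448$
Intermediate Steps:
$M{\left(r \right)} = r^{3}$
$Y{\left(13 \right)} + M{\left(-2 \right)} 37 \cdot 1309 = 16 + \left(-2\right)^{3} \cdot 37 \cdot 1309 = 16 + \left(-8\right) 37 \cdot 1309 = 16 - 387464 = -387448$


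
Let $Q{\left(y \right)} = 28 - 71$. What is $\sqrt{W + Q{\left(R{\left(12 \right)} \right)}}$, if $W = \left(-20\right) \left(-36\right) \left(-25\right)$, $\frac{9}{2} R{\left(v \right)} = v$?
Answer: $i \sqrt{18043} \approx 134.32 i$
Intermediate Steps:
$R{\left(v \right)} = \frac{2 v}{9}$
$Q{\left(y \right)} = -43$
$W = -18000$ ($W = 720 \left(-25\right) = -18000$)
$\sqrt{W + Q{\left(R{\left(12 \right)} \right)}} = \sqrt{-18000 - 43} = \sqrt{-18043} = i \sqrt{18043}$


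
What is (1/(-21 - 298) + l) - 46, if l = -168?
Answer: -68267/319 ≈ -214.00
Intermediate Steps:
(1/(-21 - 298) + l) - 46 = (1/(-21 - 298) - 168) - 46 = (1/(-319) - 168) - 46 = (-1/319 - 168) - 46 = -53593/319 - 46 = -68267/319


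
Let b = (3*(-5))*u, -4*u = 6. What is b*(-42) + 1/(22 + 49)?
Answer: -67094/71 ≈ -944.99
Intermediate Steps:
u = -3/2 (u = -¼*6 = -3/2 ≈ -1.5000)
b = 45/2 (b = (3*(-5))*(-3/2) = -15*(-3/2) = 45/2 ≈ 22.500)
b*(-42) + 1/(22 + 49) = (45/2)*(-42) + 1/(22 + 49) = -945 + 1/71 = -67094/71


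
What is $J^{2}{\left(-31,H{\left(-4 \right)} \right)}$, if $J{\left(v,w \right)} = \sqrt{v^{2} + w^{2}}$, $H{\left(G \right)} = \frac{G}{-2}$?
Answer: $965$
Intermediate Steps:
$H{\left(G \right)} = - \frac{G}{2}$ ($H{\left(G \right)} = G \left(- \frac{1}{2}\right) = - \frac{G}{2}$)
$J^{2}{\left(-31,H{\left(-4 \right)} \right)} = \left(\sqrt{\left(-31\right)^{2} + \left(\left(- \frac{1}{2}\right) \left(-4\right)\right)^{2}}\right)^{2} = \left(\sqrt{961 + 2^{2}}\right)^{2} = \left(\sqrt{961 + 4}\right)^{2} = \left(\sqrt{965}\right)^{2} = 965$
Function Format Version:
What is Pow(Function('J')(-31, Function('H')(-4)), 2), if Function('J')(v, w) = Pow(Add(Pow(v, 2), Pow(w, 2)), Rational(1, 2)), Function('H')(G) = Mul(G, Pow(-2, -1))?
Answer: 965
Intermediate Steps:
Function('H')(G) = Mul(Rational(-1, 2), G) (Function('H')(G) = Mul(G, Rational(-1, 2)) = Mul(Rational(-1, 2), G))
Pow(Function('J')(-31, Function('H')(-4)), 2) = Pow(Pow(Add(Pow(-31, 2), Pow(Mul(Rational(-1, 2), -4), 2)), Rational(1, 2)), 2) = Pow(Pow(Add(961, Pow(2, 2)), Rational(1, 2)), 2) = Pow(Pow(Add(961, 4), Rational(1, 2)), 2) = Pow(Pow(965, Rational(1, 2)), 2) = 965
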